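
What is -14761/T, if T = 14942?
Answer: -14761/14942 ≈ -0.98789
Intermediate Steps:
-14761/T = -14761/14942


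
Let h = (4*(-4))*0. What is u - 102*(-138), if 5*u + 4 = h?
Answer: 70376/5 ≈ 14075.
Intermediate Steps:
h = 0 (h = -16*0 = 0)
u = -⅘ (u = -⅘ + (⅕)*0 = -⅘ + 0 = -⅘ ≈ -0.80000)
u - 102*(-138) = -⅘ - 102*(-138) = -⅘ + 14076 = 70376/5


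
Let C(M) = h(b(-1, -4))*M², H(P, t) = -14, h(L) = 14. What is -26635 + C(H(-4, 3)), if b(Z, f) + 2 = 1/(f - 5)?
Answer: -23891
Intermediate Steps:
b(Z, f) = -2 + 1/(-5 + f) (b(Z, f) = -2 + 1/(f - 5) = -2 + 1/(-5 + f))
C(M) = 14*M²
-26635 + C(H(-4, 3)) = -26635 + 14*(-14)² = -26635 + 14*196 = -26635 + 2744 = -23891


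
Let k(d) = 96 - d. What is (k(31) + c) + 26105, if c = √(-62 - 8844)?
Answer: 26170 + I*√8906 ≈ 26170.0 + 94.372*I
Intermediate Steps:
c = I*√8906 (c = √(-8906) = I*√8906 ≈ 94.372*I)
(k(31) + c) + 26105 = ((96 - 1*31) + I*√8906) + 26105 = ((96 - 31) + I*√8906) + 26105 = (65 + I*√8906) + 26105 = 26170 + I*√8906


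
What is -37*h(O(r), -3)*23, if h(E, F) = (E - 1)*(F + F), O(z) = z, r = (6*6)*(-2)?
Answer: -372738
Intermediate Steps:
r = -72 (r = 36*(-2) = -72)
h(E, F) = 2*F*(-1 + E) (h(E, F) = (-1 + E)*(2*F) = 2*F*(-1 + E))
-37*h(O(r), -3)*23 = -74*(-3)*(-1 - 72)*23 = -74*(-3)*(-73)*23 = -37*438*23 = -16206*23 = -372738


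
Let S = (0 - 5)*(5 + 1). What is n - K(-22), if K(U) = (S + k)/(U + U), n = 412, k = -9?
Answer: 18089/44 ≈ 411.11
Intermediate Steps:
S = -30 (S = -5*6 = -30)
K(U) = -39/(2*U) (K(U) = (-30 - 9)/(U + U) = -39*1/(2*U) = -39/(2*U))
n - K(-22) = 412 - (-39)/(2*(-22)) = 412 - (-39)*(-1)/(2*22) = 412 - 1*39/44 = 412 - 39/44 = 18089/44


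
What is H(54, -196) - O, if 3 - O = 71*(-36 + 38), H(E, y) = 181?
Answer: 320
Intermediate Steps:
O = -139 (O = 3 - 71*(-36 + 38) = 3 - 71*2 = 3 - 1*142 = 3 - 142 = -139)
H(54, -196) - O = 181 - 1*(-139) = 181 + 139 = 320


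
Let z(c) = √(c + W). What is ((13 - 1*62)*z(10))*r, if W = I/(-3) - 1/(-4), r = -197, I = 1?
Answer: 9653*√357/6 ≈ 30398.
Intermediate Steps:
W = -1/12 (W = 1/(-3) - 1/(-4) = 1*(-⅓) - 1*(-¼) = -⅓ + ¼ = -1/12 ≈ -0.083333)
z(c) = √(-1/12 + c) (z(c) = √(c - 1/12) = √(-1/12 + c))
((13 - 1*62)*z(10))*r = ((13 - 1*62)*(√(-3 + 36*10)/6))*(-197) = ((13 - 62)*(√(-3 + 360)/6))*(-197) = -49*√357/6*(-197) = 9653*√357/6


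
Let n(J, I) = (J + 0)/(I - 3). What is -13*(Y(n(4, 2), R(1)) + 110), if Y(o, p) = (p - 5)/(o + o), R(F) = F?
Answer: -2873/2 ≈ -1436.5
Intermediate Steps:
n(J, I) = J/(-3 + I)
Y(o, p) = (-5 + p)/(2*o) (Y(o, p) = (-5 + p)/((2*o)) = (-5 + p)*(1/(2*o)) = (-5 + p)/(2*o))
-13*(Y(n(4, 2), R(1)) + 110) = -13*((-5 + 1)/(2*((4/(-3 + 2)))) + 110) = -13*((½)*(-4)/(4/(-1)) + 110) = -13*((½)*(-4)/(4*(-1)) + 110) = -13*((½)*(-4)/(-4) + 110) = -13*((½)*(-¼)*(-4) + 110) = -13*(½ + 110) = -13*221/2 = -2873/2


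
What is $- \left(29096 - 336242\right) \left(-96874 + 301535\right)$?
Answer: $62860807506$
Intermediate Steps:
$- \left(29096 - 336242\right) \left(-96874 + 301535\right) = - \left(-307146\right) 204661 = \left(-1\right) \left(-62860807506\right) = 62860807506$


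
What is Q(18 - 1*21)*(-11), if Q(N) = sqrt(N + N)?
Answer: -11*I*sqrt(6) ≈ -26.944*I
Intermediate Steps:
Q(N) = sqrt(2)*sqrt(N) (Q(N) = sqrt(2*N) = sqrt(2)*sqrt(N))
Q(18 - 1*21)*(-11) = (sqrt(2)*sqrt(18 - 1*21))*(-11) = (sqrt(2)*sqrt(18 - 21))*(-11) = (sqrt(2)*sqrt(-3))*(-11) = (sqrt(2)*(I*sqrt(3)))*(-11) = (I*sqrt(6))*(-11) = -11*I*sqrt(6)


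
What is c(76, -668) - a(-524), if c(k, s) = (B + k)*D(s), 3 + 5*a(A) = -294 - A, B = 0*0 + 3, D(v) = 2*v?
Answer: -527947/5 ≈ -1.0559e+5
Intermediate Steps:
B = 3 (B = 0 + 3 = 3)
a(A) = -297/5 - A/5 (a(A) = -3/5 + (-294 - A)/5 = -3/5 + (-294/5 - A/5) = -297/5 - A/5)
c(k, s) = 2*s*(3 + k) (c(k, s) = (3 + k)*(2*s) = 2*s*(3 + k))
c(76, -668) - a(-524) = 2*(-668)*(3 + 76) - (-297/5 - 1/5*(-524)) = 2*(-668)*79 - (-297/5 + 524/5) = -105544 - 1*227/5 = -105544 - 227/5 = -527947/5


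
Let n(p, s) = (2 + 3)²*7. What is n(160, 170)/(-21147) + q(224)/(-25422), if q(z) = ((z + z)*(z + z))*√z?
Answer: -25/3021 - 401408*√14/12711 ≈ -118.17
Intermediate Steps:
n(p, s) = 175 (n(p, s) = 5²*7 = 25*7 = 175)
q(z) = 4*z^(5/2) (q(z) = ((2*z)*(2*z))*√z = (4*z²)*√z = 4*z^(5/2))
n(160, 170)/(-21147) + q(224)/(-25422) = 175/(-21147) + (4*224^(5/2))/(-25422) = 175*(-1/21147) + (4*(200704*√14))*(-1/25422) = -25/3021 + (802816*√14)*(-1/25422) = -25/3021 - 401408*√14/12711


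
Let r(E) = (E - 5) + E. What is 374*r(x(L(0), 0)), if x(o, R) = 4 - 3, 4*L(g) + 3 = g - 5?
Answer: -1122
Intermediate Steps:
L(g) = -2 + g/4 (L(g) = -3/4 + (g - 5)/4 = -3/4 + (-5 + g)/4 = -3/4 + (-5/4 + g/4) = -2 + g/4)
x(o, R) = 1
r(E) = -5 + 2*E (r(E) = (-5 + E) + E = -5 + 2*E)
374*r(x(L(0), 0)) = 374*(-5 + 2*1) = 374*(-5 + 2) = 374*(-3) = -1122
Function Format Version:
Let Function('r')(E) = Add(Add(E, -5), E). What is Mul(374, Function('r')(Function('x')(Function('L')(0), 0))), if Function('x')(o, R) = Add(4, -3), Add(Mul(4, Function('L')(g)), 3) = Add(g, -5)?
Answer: -1122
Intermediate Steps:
Function('L')(g) = Add(-2, Mul(Rational(1, 4), g)) (Function('L')(g) = Add(Rational(-3, 4), Mul(Rational(1, 4), Add(g, -5))) = Add(Rational(-3, 4), Mul(Rational(1, 4), Add(-5, g))) = Add(Rational(-3, 4), Add(Rational(-5, 4), Mul(Rational(1, 4), g))) = Add(-2, Mul(Rational(1, 4), g)))
Function('x')(o, R) = 1
Function('r')(E) = Add(-5, Mul(2, E)) (Function('r')(E) = Add(Add(-5, E), E) = Add(-5, Mul(2, E)))
Mul(374, Function('r')(Function('x')(Function('L')(0), 0))) = Mul(374, Add(-5, Mul(2, 1))) = Mul(374, Add(-5, 2)) = Mul(374, -3) = -1122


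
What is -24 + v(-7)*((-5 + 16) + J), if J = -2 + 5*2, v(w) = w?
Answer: -157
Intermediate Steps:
J = 8 (J = -2 + 10 = 8)
-24 + v(-7)*((-5 + 16) + J) = -24 - 7*((-5 + 16) + 8) = -24 - 7*(11 + 8) = -24 - 7*19 = -24 - 133 = -157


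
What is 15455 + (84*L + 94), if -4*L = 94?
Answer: 13575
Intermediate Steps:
L = -47/2 (L = -¼*94 = -47/2 ≈ -23.500)
15455 + (84*L + 94) = 15455 + (84*(-47/2) + 94) = 15455 + (-1974 + 94) = 15455 - 1880 = 13575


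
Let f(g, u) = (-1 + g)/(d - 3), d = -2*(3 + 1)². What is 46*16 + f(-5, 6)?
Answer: 25766/35 ≈ 736.17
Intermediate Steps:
d = -32 (d = -2*4² = -2*16 = -32)
f(g, u) = 1/35 - g/35 (f(g, u) = (-1 + g)/(-32 - 3) = (-1 + g)/(-35) = (-1 + g)*(-1/35) = 1/35 - g/35)
46*16 + f(-5, 6) = 46*16 + (1/35 - 1/35*(-5)) = 736 + (1/35 + ⅐) = 736 + 6/35 = 25766/35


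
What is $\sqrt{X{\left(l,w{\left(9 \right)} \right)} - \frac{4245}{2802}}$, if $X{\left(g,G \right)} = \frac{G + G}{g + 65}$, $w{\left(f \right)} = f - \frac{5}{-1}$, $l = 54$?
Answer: $\frac{i \sqrt{322625082}}{15878} \approx 1.1312 i$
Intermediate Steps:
$w{\left(f \right)} = 5 + f$ ($w{\left(f \right)} = f - -5 = f + 5 = 5 + f$)
$X{\left(g,G \right)} = \frac{2 G}{65 + g}$
$\sqrt{X{\left(l,w{\left(9 \right)} \right)} - \frac{4245}{2802}} = \sqrt{\frac{2 \left(5 + 9\right)}{65 + 54} - \frac{4245}{2802}} = \sqrt{2 \cdot 14 \cdot \frac{1}{119} - \frac{1415}{934}} = \sqrt{\frac{4}{17} - \frac{1415}{934}} = \sqrt{- \frac{20319}{15878}} = \frac{i \sqrt{322625082}}{15878}$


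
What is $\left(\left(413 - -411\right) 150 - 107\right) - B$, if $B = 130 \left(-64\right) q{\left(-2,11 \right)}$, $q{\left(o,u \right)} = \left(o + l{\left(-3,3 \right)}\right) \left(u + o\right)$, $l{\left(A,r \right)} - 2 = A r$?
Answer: $-550427$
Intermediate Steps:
$l{\left(A,r \right)} = 2 + A r$
$q{\left(o,u \right)} = \left(-7 + o\right) \left(o + u\right)$ ($q{\left(o,u \right)} = \left(o + \left(2 - 9\right)\right) \left(u + o\right) = \left(o + \left(2 - 9\right)\right) \left(o + u\right) = \left(o - 7\right) \left(o + u\right) = \left(-7 + o\right) \left(o + u\right)$)
$B = 673920$ ($B = 130 \left(-64\right) \left(\left(-2\right)^{2} - -14 - 77 - 22\right) = - 8320 \left(4 + 14 - 77 - 22\right) = \left(-8320\right) \left(-81\right) = 673920$)
$\left(\left(413 - -411\right) 150 - 107\right) - B = \left(\left(413 - -411\right) 150 - 107\right) - 673920 = \left(\left(413 + 411\right) 150 - 107\right) - 673920 = \left(824 \cdot 150 - 107\right) - 673920 = \left(123600 - 107\right) - 673920 = 123493 - 673920 = -550427$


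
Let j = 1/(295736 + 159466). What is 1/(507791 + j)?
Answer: 455202/231147478783 ≈ 1.9693e-6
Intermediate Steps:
j = 1/455202 ≈ 2.1968e-6
1/(507791 + j) = 1/(507791 + 1/455202) = 1/(231147478783/455202) = 455202/231147478783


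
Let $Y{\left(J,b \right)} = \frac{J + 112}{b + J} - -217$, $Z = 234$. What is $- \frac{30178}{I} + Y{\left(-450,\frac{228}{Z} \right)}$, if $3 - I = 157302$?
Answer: $\frac{300177275825}{1377310044} \approx 217.94$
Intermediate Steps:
$I = -157299$ ($I = 3 - 157302 = -157299$)
$Y{\left(J,b \right)} = 217 + \frac{112 + J}{J + b}$ ($Y{\left(J,b \right)} = \frac{112 + J}{J + b} + 217 = 217 + \frac{112 + J}{J + b}$)
$- \frac{30178}{I} + Y{\left(-450,\frac{228}{Z} \right)} = - \frac{30178}{-157299} + \frac{112 + 217 \cdot \frac{228}{234} + 218 \left(-450\right)}{-450 + \frac{228}{234}} = \left(-30178\right) \left(- \frac{1}{157299}\right) + \frac{112 + 217 \cdot 228 \cdot \frac{1}{234} - 98100}{-450 + 228 \cdot \frac{1}{234}} = \frac{30178}{157299} + \frac{112 + 217 \cdot \frac{38}{39} - 98100}{-450 + \frac{38}{39}} = \frac{30178}{157299} + \frac{112 + \frac{8246}{39} - 98100}{- \frac{17512}{39}} = \frac{30178}{157299} - - \frac{1906643}{8756} = \frac{30178}{157299} + \frac{1906643}{8756} = \frac{300177275825}{1377310044}$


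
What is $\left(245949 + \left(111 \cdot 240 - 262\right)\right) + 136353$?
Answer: $408680$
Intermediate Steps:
$\left(245949 + \left(111 \cdot 240 - 262\right)\right) + 136353 = \left(245949 + \left(26640 - 262\right)\right) + 136353 = \left(245949 + 26378\right) + 136353 = 272327 + 136353 = 408680$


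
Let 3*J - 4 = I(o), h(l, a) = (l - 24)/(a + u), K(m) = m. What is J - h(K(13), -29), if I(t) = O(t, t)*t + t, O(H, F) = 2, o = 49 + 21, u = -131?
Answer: 34207/480 ≈ 71.265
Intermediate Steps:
o = 70
h(l, a) = (-24 + l)/(-131 + a) (h(l, a) = (l - 24)/(a - 131) = (-24 + l)/(-131 + a))
I(t) = 3*t (I(t) = 2*t + t = 3*t)
J = 214/3 (J = 4/3 + (3*70)/3 = 4/3 + (⅓)*210 = 4/3 + 70 = 214/3 ≈ 71.333)
J - h(K(13), -29) = 214/3 - (-24 + 13)/(-131 - 29) = 214/3 - (-11)/(-160) = 214/3 - (-1)*(-11)/160 = 214/3 - 1*11/160 = 214/3 - 11/160 = 34207/480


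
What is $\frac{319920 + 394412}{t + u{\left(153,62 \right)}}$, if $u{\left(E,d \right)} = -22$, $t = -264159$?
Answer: $- \frac{714332}{264181} \approx -2.7039$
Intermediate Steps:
$\frac{319920 + 394412}{t + u{\left(153,62 \right)}} = \frac{319920 + 394412}{-264159 - 22} = \frac{714332}{-264181} = 714332 \left(- \frac{1}{264181}\right) = - \frac{714332}{264181}$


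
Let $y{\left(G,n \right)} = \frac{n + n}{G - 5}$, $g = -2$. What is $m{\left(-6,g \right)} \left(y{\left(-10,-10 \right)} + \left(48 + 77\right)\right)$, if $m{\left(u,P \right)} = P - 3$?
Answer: $- \frac{1895}{3} \approx -631.67$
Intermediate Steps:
$m{\left(u,P \right)} = -3 + P$ ($m{\left(u,P \right)} = P - 3 = -3 + P$)
$y{\left(G,n \right)} = \frac{2 n}{-5 + G}$
$m{\left(-6,g \right)} \left(y{\left(-10,-10 \right)} + \left(48 + 77\right)\right) = \left(-3 - 2\right) \left(2 \left(-10\right) \frac{1}{-5 - 10} + \left(48 + 77\right)\right) = - 5 \left(2 \left(-10\right) \frac{1}{-15} + 125\right) = - 5 \left(2 \left(-10\right) \left(- \frac{1}{15}\right) + 125\right) = - 5 \left(\frac{4}{3} + 125\right) = \left(-5\right) \frac{379}{3} = - \frac{1895}{3}$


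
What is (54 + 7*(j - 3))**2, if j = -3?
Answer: 144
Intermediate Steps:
(54 + 7*(j - 3))**2 = (54 + 7*(-3 - 3))**2 = (54 + 7*(-6))**2 = (54 - 42)**2 = 12**2 = 144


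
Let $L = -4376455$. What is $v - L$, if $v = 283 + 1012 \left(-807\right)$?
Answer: $3560054$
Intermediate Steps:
$v = -816401$ ($v = 283 - 816684 = -816401$)
$v - L = -816401 - -4376455 = -816401 + 4376455 = 3560054$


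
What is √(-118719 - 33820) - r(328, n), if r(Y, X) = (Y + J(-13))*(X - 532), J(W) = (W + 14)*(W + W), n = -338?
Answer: 262740 + I*√152539 ≈ 2.6274e+5 + 390.56*I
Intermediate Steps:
J(W) = 2*W*(14 + W) (J(W) = (14 + W)*(2*W) = 2*W*(14 + W))
r(Y, X) = (-532 + X)*(-26 + Y) (r(Y, X) = (Y + 2*(-13)*(14 - 13))*(X - 532) = (Y + 2*(-13)*1)*(-532 + X) = (Y - 26)*(-532 + X) = (-26 + Y)*(-532 + X) = (-532 + X)*(-26 + Y))
√(-118719 - 33820) - r(328, n) = √(-118719 - 33820) - (13832 - 532*328 - 26*(-338) - 338*328) = √(-152539) - (13832 - 174496 + 8788 - 110864) = I*√152539 - 1*(-262740) = I*√152539 + 262740 = 262740 + I*√152539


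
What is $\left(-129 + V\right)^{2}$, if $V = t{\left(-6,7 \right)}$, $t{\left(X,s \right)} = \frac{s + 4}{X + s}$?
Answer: $13924$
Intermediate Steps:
$t{\left(X,s \right)} = \frac{4 + s}{X + s}$
$V = 11$ ($V = \frac{4 + 7}{-6 + 7} = 1^{-1} \cdot 11 = 1 \cdot 11 = 11$)
$\left(-129 + V\right)^{2} = \left(-129 + 11\right)^{2} = \left(-118\right)^{2} = 13924$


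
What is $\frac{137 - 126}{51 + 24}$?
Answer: $\frac{11}{75} \approx 0.14667$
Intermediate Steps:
$\frac{137 - 126}{51 + 24} = \frac{11}{75}$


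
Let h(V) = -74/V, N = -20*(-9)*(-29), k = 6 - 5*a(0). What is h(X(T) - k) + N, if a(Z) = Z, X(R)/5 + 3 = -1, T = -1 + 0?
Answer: -67823/13 ≈ -5217.2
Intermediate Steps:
T = -1
X(R) = -20 (X(R) = -15 + 5*(-1) = -15 - 5 = -20)
k = 6 (k = 6 - 5*0 = 6 + 0 = 6)
N = -5220 (N = 180*(-29) = -5220)
h(X(T) - k) + N = -74/(-20 - 1*6) - 5220 = -74/(-20 - 6) - 5220 = -74/(-26) - 5220 = -74*(-1/26) - 5220 = 37/13 - 5220 = -67823/13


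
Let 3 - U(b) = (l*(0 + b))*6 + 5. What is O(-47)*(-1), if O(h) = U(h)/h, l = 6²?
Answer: 10150/47 ≈ 215.96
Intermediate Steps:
l = 36
U(b) = -2 - 216*b (U(b) = 3 - ((36*(0 + b))*6 + 5) = 3 - ((36*b)*6 + 5) = 3 - (216*b + 5) = 3 - (5 + 216*b) = 3 + (-5 - 216*b) = -2 - 216*b)
O(h) = (-2 - 216*h)/h
O(-47)*(-1) = (-216 - 2/(-47))*(-1) = (-216 - 2*(-1/47))*(-1) = (-216 + 2/47)*(-1) = -10150/47*(-1) = 10150/47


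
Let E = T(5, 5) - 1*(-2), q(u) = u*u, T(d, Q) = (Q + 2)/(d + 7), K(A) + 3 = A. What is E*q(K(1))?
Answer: 31/3 ≈ 10.333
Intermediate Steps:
K(A) = -3 + A
T(d, Q) = (2 + Q)/(7 + d)
q(u) = u²
E = 31/12 (E = (2 + 5)/(7 + 5) - 1*(-2) = 7/12 + 2 = 31/12 ≈ 2.5833)
E*q(K(1)) = 31*(-3 + 1)²/12 = (31/12)*(-2)² = (31/12)*4 = 31/3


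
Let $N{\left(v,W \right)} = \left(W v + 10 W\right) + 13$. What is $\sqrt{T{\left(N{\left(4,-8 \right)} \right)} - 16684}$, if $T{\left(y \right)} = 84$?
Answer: $10 i \sqrt{166} \approx 128.84 i$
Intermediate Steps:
$N{\left(v,W \right)} = 13 + 10 W + W v$ ($N{\left(v,W \right)} = \left(10 W + W v\right) + 13 = 13 + 10 W + W v$)
$\sqrt{T{\left(N{\left(4,-8 \right)} \right)} - 16684} = \sqrt{84 - 16684} = \sqrt{-16600} = 10 i \sqrt{166}$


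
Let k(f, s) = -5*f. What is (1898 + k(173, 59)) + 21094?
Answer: 22127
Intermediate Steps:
(1898 + k(173, 59)) + 21094 = (1898 - 5*173) + 21094 = (1898 - 865) + 21094 = 1033 + 21094 = 22127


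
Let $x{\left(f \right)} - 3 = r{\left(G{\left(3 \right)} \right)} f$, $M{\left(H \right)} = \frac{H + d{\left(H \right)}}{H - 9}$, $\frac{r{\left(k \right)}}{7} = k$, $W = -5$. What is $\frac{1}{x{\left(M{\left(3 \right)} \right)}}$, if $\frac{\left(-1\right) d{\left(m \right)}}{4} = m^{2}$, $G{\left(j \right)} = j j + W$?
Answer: $\frac{1}{157} \approx 0.0063694$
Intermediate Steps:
$G{\left(j \right)} = -5 + j^{2}$ ($G{\left(j \right)} = j j - 5 = j^{2} - 5 = -5 + j^{2}$)
$r{\left(k \right)} = 7 k$
$d{\left(m \right)} = - 4 m^{2}$
$M{\left(H \right)} = \frac{H - 4 H^{2}}{-9 + H}$ ($M{\left(H \right)} = \frac{H - 4 H^{2}}{H - 9} = \frac{H - 4 H^{2}}{-9 + H}$)
$x{\left(f \right)} = 3 + 28 f$ ($x{\left(f \right)} = 3 + 7 \left(-5 + 3^{2}\right) f = 3 + 7 \left(-5 + 9\right) f = 3 + 7 \cdot 4 f = 3 + 28 f$)
$\frac{1}{x{\left(M{\left(3 \right)} \right)}} = \frac{1}{3 + 28 \frac{3 \left(1 - 12\right)}{-9 + 3}} = \frac{1}{3 + 28 \frac{3 \left(1 - 12\right)}{-6}} = \frac{1}{3 + 28 \cdot 3 \left(- \frac{1}{6}\right) \left(-11\right)} = \frac{1}{3 + 28 \cdot \frac{11}{2}} = \frac{1}{3 + 154} = \frac{1}{157}$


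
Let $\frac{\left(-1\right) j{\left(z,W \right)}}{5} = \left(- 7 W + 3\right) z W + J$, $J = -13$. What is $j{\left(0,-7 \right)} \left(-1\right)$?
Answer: $-65$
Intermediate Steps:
$j{\left(z,W \right)} = 65 - 5 W z \left(3 - 7 W\right)$ ($j{\left(z,W \right)} = - 5 \left(\left(- 7 W + 3\right) z W - 13\right) = - 5 \left(\left(3 - 7 W\right) z W - 13\right) = - 5 \left(z \left(3 - 7 W\right) W - 13\right) = - 5 \left(W z \left(3 - 7 W\right) - 13\right) = - 5 \left(-13 + W z \left(3 - 7 W\right)\right) = 65 - 5 W z \left(3 - 7 W\right)$)
$j{\left(0,-7 \right)} \left(-1\right) = \left(65 - \left(-105\right) 0 + 35 \cdot 0 \left(-7\right)^{2}\right) \left(-1\right) = \left(65 + 0 + 35 \cdot 0 \cdot 49\right) \left(-1\right) = \left(65 + 0 + 0\right) \left(-1\right) = 65 \left(-1\right) = -65$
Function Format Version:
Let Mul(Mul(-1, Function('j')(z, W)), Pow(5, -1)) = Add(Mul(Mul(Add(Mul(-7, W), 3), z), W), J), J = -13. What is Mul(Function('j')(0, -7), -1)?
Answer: -65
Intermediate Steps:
Function('j')(z, W) = Add(65, Mul(-5, W, z, Add(3, Mul(-7, W)))) (Function('j')(z, W) = Mul(-5, Add(Mul(Mul(Add(Mul(-7, W), 3), z), W), -13)) = Mul(-5, Add(Mul(Mul(Add(3, Mul(-7, W)), z), W), -13)) = Mul(-5, Add(Mul(Mul(z, Add(3, Mul(-7, W))), W), -13)) = Mul(-5, Add(Mul(W, z, Add(3, Mul(-7, W))), -13)) = Mul(-5, Add(-13, Mul(W, z, Add(3, Mul(-7, W))))) = Add(65, Mul(-5, W, z, Add(3, Mul(-7, W)))))
Mul(Function('j')(0, -7), -1) = Mul(Add(65, Mul(-15, -7, 0), Mul(35, 0, Pow(-7, 2))), -1) = Mul(Add(65, 0, Mul(35, 0, 49)), -1) = Mul(Add(65, 0, 0), -1) = Mul(65, -1) = -65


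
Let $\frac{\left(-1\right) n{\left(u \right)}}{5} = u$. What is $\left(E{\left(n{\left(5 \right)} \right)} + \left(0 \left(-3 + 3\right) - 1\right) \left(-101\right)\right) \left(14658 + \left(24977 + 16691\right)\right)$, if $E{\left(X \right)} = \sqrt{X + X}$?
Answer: $5688926 + 281630 i \sqrt{2} \approx 5.6889 \cdot 10^{6} + 3.9829 \cdot 10^{5} i$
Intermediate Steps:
$n{\left(u \right)} = - 5 u$
$E{\left(X \right)} = \sqrt{2} \sqrt{X}$ ($E{\left(X \right)} = \sqrt{2 X} = \sqrt{2} \sqrt{X}$)
$\left(E{\left(n{\left(5 \right)} \right)} + \left(0 \left(-3 + 3\right) - 1\right) \left(-101\right)\right) \left(14658 + \left(24977 + 16691\right)\right) = \left(\sqrt{2} \sqrt{\left(-5\right) 5} + \left(0 \left(-3 + 3\right) - 1\right) \left(-101\right)\right) \left(14658 + \left(24977 + 16691\right)\right) = \left(\sqrt{2} \sqrt{-25} + \left(0 \cdot 0 - 1\right) \left(-101\right)\right) \left(14658 + 41668\right) = \left(\sqrt{2} \cdot 5 i + \left(0 - 1\right) \left(-101\right)\right) 56326 = \left(5 i \sqrt{2} - -101\right) 56326 = \left(5 i \sqrt{2} + 101\right) 56326 = \left(101 + 5 i \sqrt{2}\right) 56326 = 5688926 + 281630 i \sqrt{2}$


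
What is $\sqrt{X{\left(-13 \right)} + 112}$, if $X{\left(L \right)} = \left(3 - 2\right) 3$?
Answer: $\sqrt{115} \approx 10.724$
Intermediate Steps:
$X{\left(L \right)} = 3$ ($X{\left(L \right)} = 1 \cdot 3 = 3$)
$\sqrt{X{\left(-13 \right)} + 112} = \sqrt{3 + 112} = \sqrt{115}$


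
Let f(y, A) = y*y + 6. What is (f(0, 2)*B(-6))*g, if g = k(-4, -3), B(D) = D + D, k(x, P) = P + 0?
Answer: 216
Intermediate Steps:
f(y, A) = 6 + y² (f(y, A) = y² + 6 = 6 + y²)
k(x, P) = P
B(D) = 2*D
g = -3
(f(0, 2)*B(-6))*g = ((6 + 0²)*(2*(-6)))*(-3) = ((6 + 0)*(-12))*(-3) = (6*(-12))*(-3) = -72*(-3) = 216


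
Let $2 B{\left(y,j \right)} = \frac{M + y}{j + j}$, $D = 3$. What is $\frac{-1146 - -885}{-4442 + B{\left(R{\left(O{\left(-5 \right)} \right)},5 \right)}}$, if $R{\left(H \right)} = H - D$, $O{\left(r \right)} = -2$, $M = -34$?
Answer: $\frac{5220}{88879} \approx 0.058732$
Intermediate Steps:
$R{\left(H \right)} = -3 + H$ ($R{\left(H \right)} = H - 3 = -3 + H$)
$B{\left(y,j \right)} = \frac{-34 + y}{4 j}$ ($B{\left(y,j \right)} = \frac{\left(-34 + y\right) \frac{1}{j + j}}{2} = \frac{\left(-34 + y\right) \frac{1}{2 j}}{2} = \frac{\frac{1}{2} \frac{1}{j} \left(-34 + y\right)}{2} = \frac{-34 + y}{4 j}$)
$\frac{-1146 - -885}{-4442 + B{\left(R{\left(O{\left(-5 \right)} \right)},5 \right)}} = \frac{-1146 - -885}{-4442 + \frac{-34 - 5}{4 \cdot 5}} = \frac{-1146 + \left(-345 + 1230\right)}{-4442 + \frac{1}{4} \cdot \frac{1}{5} \left(-34 - 5\right)} = \frac{-1146 + 885}{-4442 + \frac{1}{4} \cdot \frac{1}{5} \left(-39\right)} = - \frac{261}{-4442 - \frac{39}{20}} = - \frac{261}{- \frac{88879}{20}} = \left(-261\right) \left(- \frac{20}{88879}\right) = \frac{5220}{88879}$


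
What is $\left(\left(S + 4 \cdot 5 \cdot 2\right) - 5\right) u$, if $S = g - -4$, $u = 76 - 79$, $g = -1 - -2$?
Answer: $-120$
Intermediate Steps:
$g = 1$ ($g = -1 + 2 = 1$)
$u = -3$ ($u = 76 - 79 = -3$)
$S = 5$ ($S = 1 - -4 = 1 + 4 = 5$)
$\left(\left(S + 4 \cdot 5 \cdot 2\right) - 5\right) u = \left(\left(5 + 4 \cdot 5 \cdot 2\right) - 5\right) \left(-3\right) = \left(\left(5 + 20 \cdot 2\right) - 5\right) \left(-3\right) = \left(\left(5 + 40\right) - 5\right) \left(-3\right) = \left(45 - 5\right) \left(-3\right) = 40 \left(-3\right) = -120$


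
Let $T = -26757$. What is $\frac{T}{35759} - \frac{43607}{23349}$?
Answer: $- \frac{2184091906}{834936891} \approx -2.6159$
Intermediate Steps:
$\frac{T}{35759} - \frac{43607}{23349} = - \frac{26757}{35759} - \frac{43607}{23349} = - \frac{2184091906}{834936891}$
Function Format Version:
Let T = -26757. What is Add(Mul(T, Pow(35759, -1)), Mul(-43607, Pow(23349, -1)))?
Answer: Rational(-2184091906, 834936891) ≈ -2.6159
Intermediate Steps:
Add(Mul(T, Pow(35759, -1)), Mul(-43607, Pow(23349, -1))) = Add(Mul(-26757, Pow(35759, -1)), Mul(-43607, Pow(23349, -1))) = Add(Mul(-26757, Rational(1, 35759)), Mul(-43607, Rational(1, 23349))) = Add(Rational(-26757, 35759), Rational(-43607, 23349)) = Rational(-2184091906, 834936891)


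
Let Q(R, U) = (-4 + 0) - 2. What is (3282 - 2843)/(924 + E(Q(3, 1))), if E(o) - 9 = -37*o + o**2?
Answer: 439/1191 ≈ 0.36860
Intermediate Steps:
Q(R, U) = -6 (Q(R, U) = -4 - 2 = -6)
E(o) = 9 + o**2 - 37*o (E(o) = 9 + (-37*o + o**2) = 9 + (o**2 - 37*o) = 9 + o**2 - 37*o)
(3282 - 2843)/(924 + E(Q(3, 1))) = (3282 - 2843)/(924 + (9 + (-6)**2 - 37*(-6))) = 439/(924 + (9 + 36 + 222)) = 439/(924 + 267) = 439/1191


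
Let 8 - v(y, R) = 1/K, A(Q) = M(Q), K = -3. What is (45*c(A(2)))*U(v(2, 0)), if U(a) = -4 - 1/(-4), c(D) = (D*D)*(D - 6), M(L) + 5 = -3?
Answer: 151200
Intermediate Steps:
M(L) = -8 (M(L) = -5 - 3 = -8)
A(Q) = -8
c(D) = D²*(-6 + D)
v(y, R) = 25/3 (v(y, R) = 8 - 1/(-3) = 8 - 1*(-⅓) = 8 + ⅓ = 25/3)
U(a) = -15/4 (U(a) = -4 - 1*(-¼) = -4 + ¼ = -15/4)
(45*c(A(2)))*U(v(2, 0)) = (45*((-8)²*(-6 - 8)))*(-15/4) = (45*(64*(-14)))*(-15/4) = (45*(-896))*(-15/4) = -40320*(-15/4) = 151200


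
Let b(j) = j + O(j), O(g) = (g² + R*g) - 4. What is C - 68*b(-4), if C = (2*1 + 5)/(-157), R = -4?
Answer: -256231/157 ≈ -1632.0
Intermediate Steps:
O(g) = -4 + g² - 4*g (O(g) = (g² - 4*g) - 4 = -4 + g² - 4*g)
C = -7/157 (C = (2 + 5)*(-1/157) = 7*(-1/157) = -7/157 ≈ -0.044586)
b(j) = -4 + j² - 3*j (b(j) = j + (-4 + j² - 4*j) = -4 + j² - 3*j)
C - 68*b(-4) = -7/157 - 68*(-4 + (-4)² - 3*(-4)) = -7/157 - 68*(-4 + 16 + 12) = -7/157 - 68*24 = -7/157 - 1632 = -256231/157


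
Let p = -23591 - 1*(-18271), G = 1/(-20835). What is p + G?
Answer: -110842201/20835 ≈ -5320.0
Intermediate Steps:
G = -1/20835 ≈ -4.7996e-5
p = -5320 (p = -23591 + 18271 = -5320)
p + G = -5320 - 1/20835 = -110842201/20835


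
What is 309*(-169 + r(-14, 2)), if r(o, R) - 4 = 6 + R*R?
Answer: -47895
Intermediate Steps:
r(o, R) = 10 + R² (r(o, R) = 4 + (6 + R*R) = 4 + (6 + R²) = 10 + R²)
309*(-169 + r(-14, 2)) = 309*(-169 + (10 + 2²)) = 309*(-169 + (10 + 4)) = 309*(-169 + 14) = 309*(-155) = -47895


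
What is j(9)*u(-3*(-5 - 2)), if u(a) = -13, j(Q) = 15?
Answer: -195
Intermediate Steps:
j(9)*u(-3*(-5 - 2)) = 15*(-13) = -195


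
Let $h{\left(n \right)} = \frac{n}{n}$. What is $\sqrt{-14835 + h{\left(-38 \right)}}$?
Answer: $i \sqrt{14834} \approx 121.79 i$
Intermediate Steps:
$h{\left(n \right)} = 1$
$\sqrt{-14835 + h{\left(-38 \right)}} = \sqrt{-14835 + 1} = \sqrt{-14834} = i \sqrt{14834}$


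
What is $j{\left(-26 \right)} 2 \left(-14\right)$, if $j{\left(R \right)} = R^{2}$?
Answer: $-18928$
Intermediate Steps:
$j{\left(-26 \right)} 2 \left(-14\right) = \left(-26\right)^{2} \cdot 2 \left(-14\right) = 676 \left(-28\right) = -18928$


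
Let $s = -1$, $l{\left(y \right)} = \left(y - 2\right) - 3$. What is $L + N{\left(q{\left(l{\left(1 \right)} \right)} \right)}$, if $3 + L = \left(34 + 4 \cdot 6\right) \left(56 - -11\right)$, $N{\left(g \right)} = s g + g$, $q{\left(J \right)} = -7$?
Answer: $3883$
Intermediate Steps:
$l{\left(y \right)} = -5 + y$ ($l{\left(y \right)} = \left(-2 + y\right) - 3 = -5 + y$)
$N{\left(g \right)} = 0$ ($N{\left(g \right)} = - g + g = 0$)
$L = 3883$ ($L = -3 + \left(34 + 4 \cdot 6\right) \left(56 - -11\right) = -3 + \left(34 + 24\right) \left(56 + 11\right) = -3 + 58 \cdot 67 = -3 + 3886 = 3883$)
$L + N{\left(q{\left(l{\left(1 \right)} \right)} \right)} = 3883 + 0 = 3883$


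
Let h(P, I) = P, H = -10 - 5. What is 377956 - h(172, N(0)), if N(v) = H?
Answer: 377784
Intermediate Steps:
H = -15
N(v) = -15
377956 - h(172, N(0)) = 377956 - 1*172 = 377956 - 172 = 377784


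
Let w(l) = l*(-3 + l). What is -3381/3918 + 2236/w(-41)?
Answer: 221777/589006 ≈ 0.37653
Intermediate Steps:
-3381/3918 + 2236/w(-41) = -3381/3918 + 2236/((-41*(-3 - 41))) = -3381*1/3918 + 2236/((-41*(-44))) = -1127/1306 + 2236/1804 = -1127/1306 + 2236*(1/1804) = -1127/1306 + 559/451 = 221777/589006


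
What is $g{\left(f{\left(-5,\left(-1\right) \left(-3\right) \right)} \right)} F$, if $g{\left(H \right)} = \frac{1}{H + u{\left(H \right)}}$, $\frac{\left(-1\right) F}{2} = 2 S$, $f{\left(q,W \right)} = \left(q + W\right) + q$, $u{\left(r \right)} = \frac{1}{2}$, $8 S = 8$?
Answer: $\frac{8}{13} \approx 0.61539$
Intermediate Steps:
$S = 1$ ($S = \frac{1}{8} \cdot 8 = 1$)
$u{\left(r \right)} = \frac{1}{2}$
$f{\left(q,W \right)} = W + 2 q$ ($f{\left(q,W \right)} = \left(W + q\right) + q = W + 2 q$)
$F = -4$ ($F = - 2 \cdot 2 \cdot 1 = \left(-2\right) 2 = -4$)
$g{\left(H \right)} = \frac{1}{\frac{1}{2} + H}$ ($g{\left(H \right)} = \frac{1}{H + \frac{1}{2}} = \frac{1}{\frac{1}{2} + H}$)
$g{\left(f{\left(-5,\left(-1\right) \left(-3\right) \right)} \right)} F = \frac{2}{1 + 2 \left(\left(-1\right) \left(-3\right) + 2 \left(-5\right)\right)} \left(-4\right) = \frac{2}{1 + 2 \left(3 - 10\right)} \left(-4\right) = \frac{2}{1 + 2 \left(-7\right)} \left(-4\right) = \frac{2}{1 - 14} \left(-4\right) = \frac{2}{-13} \left(-4\right) = 2 \left(- \frac{1}{13}\right) \left(-4\right) = \left(- \frac{2}{13}\right) \left(-4\right) = \frac{8}{13}$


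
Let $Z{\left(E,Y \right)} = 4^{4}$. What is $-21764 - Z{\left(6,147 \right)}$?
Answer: $-22020$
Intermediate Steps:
$Z{\left(E,Y \right)} = 256$
$-21764 - Z{\left(6,147 \right)} = -21764 - 256 = -22020$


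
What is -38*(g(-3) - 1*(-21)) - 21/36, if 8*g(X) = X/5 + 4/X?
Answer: -3947/5 ≈ -789.40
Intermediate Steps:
g(X) = 1/(2*X) + X/40 (g(X) = (X/5 + 4/X)/8 = (4/X + X/5)/8 = 1/(2*X) + X/40)
-38*(g(-3) - 1*(-21)) - 21/36 = -38*((1/40)*(20 + (-3)²)/(-3) - 1*(-21)) - 21/36 = -38*((1/40)*(-⅓)*(20 + 9) + 21) - 21*1/36 = -38*((1/40)*(-⅓)*29 + 21) - 7/12 = -38*(-29/120 + 21) - 7/12 = -38*2491/120 - 7/12 = -47329/60 - 7/12 = -3947/5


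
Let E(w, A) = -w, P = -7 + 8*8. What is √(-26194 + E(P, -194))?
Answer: I*√26251 ≈ 162.02*I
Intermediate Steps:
P = 57 (P = -7 + 64 = 57)
√(-26194 + E(P, -194)) = √(-26194 - 1*57) = √(-26194 - 57) = √(-26251) = I*√26251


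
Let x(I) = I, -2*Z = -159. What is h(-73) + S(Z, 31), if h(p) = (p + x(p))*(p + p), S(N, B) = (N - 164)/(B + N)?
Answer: 362359/17 ≈ 21315.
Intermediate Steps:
Z = 159/2 (Z = -½*(-159) = 159/2 ≈ 79.500)
S(N, B) = (-164 + N)/(B + N)
h(p) = 4*p² (h(p) = (p + p)*(p + p) = (2*p)*(2*p) = 4*p²)
h(-73) + S(Z, 31) = 4*(-73)² + (-164 + 159/2)/(31 + 159/2) = 4*5329 - 169/2/(221/2) = 21316 + (2/221)*(-169/2) = 21316 - 13/17 = 362359/17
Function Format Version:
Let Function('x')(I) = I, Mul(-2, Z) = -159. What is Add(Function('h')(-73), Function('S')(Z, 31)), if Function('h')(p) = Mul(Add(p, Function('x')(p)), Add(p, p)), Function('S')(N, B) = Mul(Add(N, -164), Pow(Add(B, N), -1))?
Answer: Rational(362359, 17) ≈ 21315.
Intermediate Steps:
Z = Rational(159, 2) (Z = Mul(Rational(-1, 2), -159) = Rational(159, 2) ≈ 79.500)
Function('S')(N, B) = Mul(Pow(Add(B, N), -1), Add(-164, N)) (Function('S')(N, B) = Mul(Add(-164, N), Pow(Add(B, N), -1)) = Mul(Pow(Add(B, N), -1), Add(-164, N)))
Function('h')(p) = Mul(4, Pow(p, 2)) (Function('h')(p) = Mul(Add(p, p), Add(p, p)) = Mul(Mul(2, p), Mul(2, p)) = Mul(4, Pow(p, 2)))
Add(Function('h')(-73), Function('S')(Z, 31)) = Add(Mul(4, Pow(-73, 2)), Mul(Pow(Add(31, Rational(159, 2)), -1), Add(-164, Rational(159, 2)))) = Add(Mul(4, 5329), Mul(Pow(Rational(221, 2), -1), Rational(-169, 2))) = Add(21316, Mul(Rational(2, 221), Rational(-169, 2))) = Add(21316, Rational(-13, 17)) = Rational(362359, 17)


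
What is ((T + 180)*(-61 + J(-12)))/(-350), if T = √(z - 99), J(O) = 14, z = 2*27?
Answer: 846/35 + 141*I*√5/350 ≈ 24.171 + 0.90082*I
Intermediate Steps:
z = 54
T = 3*I*√5 (T = √(54 - 99) = √(-45) = 3*I*√5 ≈ 6.7082*I)
((T + 180)*(-61 + J(-12)))/(-350) = ((3*I*√5 + 180)*(-61 + 14))/(-350) = ((180 + 3*I*√5)*(-47))*(-1/350) = (-8460 - 141*I*√5)*(-1/350) = 846/35 + 141*I*√5/350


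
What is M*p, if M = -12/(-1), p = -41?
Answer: -492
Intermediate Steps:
M = 12 (M = -12*(-1) = 12)
M*p = 12*(-41) = -492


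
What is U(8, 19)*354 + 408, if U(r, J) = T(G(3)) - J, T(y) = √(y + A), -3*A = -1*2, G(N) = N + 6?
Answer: -6318 + 118*√87 ≈ -5217.4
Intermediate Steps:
G(N) = 6 + N
A = ⅔ (A = -(-1)*2/3 = -⅓*(-2) = ⅔ ≈ 0.66667)
T(y) = √(⅔ + y) (T(y) = √(y + ⅔) = √(⅔ + y))
U(r, J) = -J + √87/3 (U(r, J) = √(6 + 9*(6 + 3))/3 - J = √(6 + 9*9)/3 - J = √(6 + 81)/3 - J = √87/3 - J = -J + √87/3)
U(8, 19)*354 + 408 = (-1*19 + √87/3)*354 + 408 = (-19 + √87/3)*354 + 408 = (-6726 + 118*√87) + 408 = -6318 + 118*√87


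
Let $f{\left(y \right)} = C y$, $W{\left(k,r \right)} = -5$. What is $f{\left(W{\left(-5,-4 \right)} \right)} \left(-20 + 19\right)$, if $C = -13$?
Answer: $-65$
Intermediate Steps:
$f{\left(y \right)} = - 13 y$
$f{\left(W{\left(-5,-4 \right)} \right)} \left(-20 + 19\right) = \left(-13\right) \left(-5\right) \left(-20 + 19\right) = 65 \left(-1\right) = -65$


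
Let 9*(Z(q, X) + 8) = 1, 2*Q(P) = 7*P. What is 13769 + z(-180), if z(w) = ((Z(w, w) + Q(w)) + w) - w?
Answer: 118180/9 ≈ 13131.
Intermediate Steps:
Q(P) = 7*P/2 (Q(P) = (7*P)/2 = 7*P/2)
Z(q, X) = -71/9 (Z(q, X) = -8 + (⅑)*1 = -8 + ⅑ = -71/9)
z(w) = -71/9 + 7*w/2 (z(w) = ((-71/9 + 7*w/2) + w) - w = (-71/9 + 9*w/2) - w = -71/9 + 7*w/2)
13769 + z(-180) = 13769 + (-71/9 + (7/2)*(-180)) = 13769 + (-71/9 - 630) = 13769 - 5741/9 = 118180/9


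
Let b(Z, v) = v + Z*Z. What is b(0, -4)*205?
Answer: -820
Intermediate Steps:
b(Z, v) = v + Z**2
b(0, -4)*205 = (-4 + 0**2)*205 = (-4 + 0)*205 = -4*205 = -820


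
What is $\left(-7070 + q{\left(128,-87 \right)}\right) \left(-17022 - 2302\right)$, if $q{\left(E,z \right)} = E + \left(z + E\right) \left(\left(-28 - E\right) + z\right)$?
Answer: $326672220$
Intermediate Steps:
$q{\left(E,z \right)} = E + \left(E + z\right) \left(-28 + z - E\right)$
$\left(-7070 + q{\left(128,-87 \right)}\right) \left(-17022 - 2302\right) = \left(-7070 - \left(17404 - 7569\right)\right) \left(-17022 - 2302\right) = \left(-7070 + \left(7569 - 16384 + 2436 - 3456\right)\right) \left(-19324\right) = \left(-7070 - 9835\right) \left(-19324\right) = \left(-16905\right) \left(-19324\right) = 326672220$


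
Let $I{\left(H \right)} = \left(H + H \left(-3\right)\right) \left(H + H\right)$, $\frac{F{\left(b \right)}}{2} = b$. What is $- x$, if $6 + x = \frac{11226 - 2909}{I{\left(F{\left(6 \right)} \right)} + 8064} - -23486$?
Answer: $- \frac{175826557}{7488} \approx -23481.0$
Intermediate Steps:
$F{\left(b \right)} = 2 b$
$I{\left(H \right)} = - 4 H^{2}$ ($I{\left(H \right)} = \left(H - 3 H\right) 2 H = - 2 H 2 H = - 4 H^{2}$)
$x = \frac{175826557}{7488}$ ($x = -6 + \left(\frac{11226 - 2909}{- 4 \left(2 \cdot 6\right)^{2} + 8064} - -23486\right) = -6 + \left(\frac{8317}{- 4 \cdot 12^{2} + 8064} + 23486\right) = -6 + \left(\frac{8317}{\left(-4\right) 144 + 8064} + 23486\right) = -6 + \left(\frac{8317}{-576 + 8064} + 23486\right) = -6 + \left(\frac{8317}{7488} + 23486\right) = -6 + \frac{175871485}{7488} = \frac{175826557}{7488} \approx 23481.0$)
$- x = \left(-1\right) \frac{175826557}{7488} = - \frac{175826557}{7488}$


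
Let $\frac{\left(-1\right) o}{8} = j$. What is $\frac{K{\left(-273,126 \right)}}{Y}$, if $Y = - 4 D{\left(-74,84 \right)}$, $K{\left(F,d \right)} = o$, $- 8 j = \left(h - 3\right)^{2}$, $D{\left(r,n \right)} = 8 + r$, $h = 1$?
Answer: $\frac{1}{66} \approx 0.015152$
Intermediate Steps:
$j = - \frac{1}{2}$ ($j = - \frac{\left(1 - 3\right)^{2}}{8} = - \frac{\left(-2\right)^{2}}{8} = \left(- \frac{1}{8}\right) 4 = - \frac{1}{2} \approx -0.5$)
$o = 4$ ($o = \left(-8\right) \left(- \frac{1}{2}\right) = 4$)
$K{\left(F,d \right)} = 4$
$Y = 264$ ($Y = - 4 \left(8 - 74\right) = \left(-4\right) \left(-66\right) = 264$)
$\frac{K{\left(-273,126 \right)}}{Y} = \frac{4}{264} = 4 \cdot \frac{1}{264} = \frac{1}{66}$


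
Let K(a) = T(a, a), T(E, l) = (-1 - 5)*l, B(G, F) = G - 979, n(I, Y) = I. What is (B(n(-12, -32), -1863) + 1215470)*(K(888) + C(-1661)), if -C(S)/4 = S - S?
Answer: -6470744112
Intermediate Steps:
B(G, F) = -979 + G
C(S) = 0 (C(S) = -4*(S - S) = -4*0 = 0)
T(E, l) = -6*l
K(a) = -6*a
(B(n(-12, -32), -1863) + 1215470)*(K(888) + C(-1661)) = ((-979 - 12) + 1215470)*(-6*888 + 0) = (-991 + 1215470)*(-5328 + 0) = 1214479*(-5328) = -6470744112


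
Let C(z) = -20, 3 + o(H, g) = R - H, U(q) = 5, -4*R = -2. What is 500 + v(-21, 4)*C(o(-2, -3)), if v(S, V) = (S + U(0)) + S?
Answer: 1240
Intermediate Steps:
R = 1/2 (R = -1/4*(-2) = 1/2 ≈ 0.50000)
v(S, V) = 5 + 2*S (v(S, V) = (S + 5) + S = (5 + S) + S = 5 + 2*S)
o(H, g) = -5/2 - H (o(H, g) = -3 + (1/2 - H) = -5/2 - H)
500 + v(-21, 4)*C(o(-2, -3)) = 500 + (5 + 2*(-21))*(-20) = 500 + (5 - 42)*(-20) = 500 - 37*(-20) = 500 + 740 = 1240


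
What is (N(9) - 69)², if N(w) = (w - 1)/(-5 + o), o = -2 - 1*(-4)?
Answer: 46225/9 ≈ 5136.1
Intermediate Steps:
o = 2 (o = -2 + 4 = 2)
N(w) = ⅓ - w/3 (N(w) = (w - 1)/(-5 + 2) = (-1 + w)/(-3) = (-1 + w)*(-⅓) = ⅓ - w/3)
(N(9) - 69)² = ((⅓ - ⅓*9) - 69)² = ((⅓ - 3) - 69)² = (-8/3 - 69)² = (-215/3)² = 46225/9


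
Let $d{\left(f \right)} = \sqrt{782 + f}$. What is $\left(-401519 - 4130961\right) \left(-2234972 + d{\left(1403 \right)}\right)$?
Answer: $10129965890560 - 4532480 \sqrt{2185} \approx 1.013 \cdot 10^{13}$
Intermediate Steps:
$\left(-401519 - 4130961\right) \left(-2234972 + d{\left(1403 \right)}\right) = \left(-401519 - 4130961\right) \left(-2234972 + \sqrt{782 + 1403}\right) = - 4532480 \left(-2234972 + \sqrt{2185}\right) = 10129965890560 - 4532480 \sqrt{2185}$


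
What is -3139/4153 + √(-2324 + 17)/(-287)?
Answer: -3139/4153 - I*√2307/287 ≈ -0.75584 - 0.16736*I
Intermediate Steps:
-3139/4153 + √(-2324 + 17)/(-287) = -3139*1/4153 + √(-2307)*(-1/287) = -3139/4153 + (I*√2307)*(-1/287) = -3139/4153 - I*√2307/287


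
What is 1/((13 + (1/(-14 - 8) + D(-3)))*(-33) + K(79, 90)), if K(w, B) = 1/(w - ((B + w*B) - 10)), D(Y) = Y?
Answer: -14222/4671929 ≈ -0.0030441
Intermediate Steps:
K(w, B) = 1/(10 + w - B - B*w) (K(w, B) = 1/(w - ((B + B*w) - 10)) = 1/(w - (-10 + B + B*w)) = 1/(w + (10 - B - B*w)) = 1/(10 + w - B - B*w))
1/((13 + (1/(-14 - 8) + D(-3)))*(-33) + K(79, 90)) = 1/((13 + (1/(-14 - 8) - 3))*(-33) - 1/(-10 + 90 - 1*79 + 90*79)) = 1/((13 + (1/(-22) - 3))*(-33) - 1/(-10 + 90 - 79 + 7110)) = 1/((13 + (-1/22 - 3))*(-33) - 1/7111) = 1/((13 - 67/22)*(-33) - 1*1/7111) = 1/((219/22)*(-33) - 1/7111) = 1/(-657/2 - 1/7111) = 1/(-4671929/14222) = -14222/4671929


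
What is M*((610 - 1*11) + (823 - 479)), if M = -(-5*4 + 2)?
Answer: 16974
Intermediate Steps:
M = 18 (M = -(-20 + 2) = -1*(-18) = 18)
M*((610 - 1*11) + (823 - 479)) = 18*((610 - 1*11) + (823 - 479)) = 18*((610 - 11) + 344) = 18*(599 + 344) = 18*943 = 16974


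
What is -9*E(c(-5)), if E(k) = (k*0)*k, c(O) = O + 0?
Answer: 0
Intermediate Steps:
c(O) = O
E(k) = 0 (E(k) = 0*k = 0)
-9*E(c(-5)) = -9*0 = 0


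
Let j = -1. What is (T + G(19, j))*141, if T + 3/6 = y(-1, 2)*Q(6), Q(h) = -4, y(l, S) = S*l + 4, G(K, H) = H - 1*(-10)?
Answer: 141/2 ≈ 70.500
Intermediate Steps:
G(K, H) = 10 + H (G(K, H) = H + 10 = 10 + H)
y(l, S) = 4 + S*l
T = -17/2 (T = -1/2 + (4 + 2*(-1))*(-4) = -1/2 + (4 - 2)*(-4) = -1/2 + 2*(-4) = -1/2 - 8 = -17/2 ≈ -8.5000)
(T + G(19, j))*141 = (-17/2 + (10 - 1))*141 = (-17/2 + 9)*141 = (1/2)*141 = 141/2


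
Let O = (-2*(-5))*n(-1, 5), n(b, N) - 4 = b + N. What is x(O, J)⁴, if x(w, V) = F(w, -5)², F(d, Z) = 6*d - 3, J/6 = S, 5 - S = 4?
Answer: 2680075522684232197281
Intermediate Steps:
S = 1 (S = 5 - 1*4 = 5 - 4 = 1)
J = 6 (J = 6*1 = 6)
F(d, Z) = -3 + 6*d
n(b, N) = 4 + N + b (n(b, N) = 4 + (b + N) = 4 + (N + b) = 4 + N + b)
O = 80 (O = (-2*(-5))*(4 + 5 - 1) = 10*8 = 80)
x(w, V) = (-3 + 6*w)²
x(O, J)⁴ = (9*(-1 + 2*80)²)⁴ = (9*(-1 + 160)²)⁴ = (9*159²)⁴ = (9*25281)⁴ = 227529⁴ = 2680075522684232197281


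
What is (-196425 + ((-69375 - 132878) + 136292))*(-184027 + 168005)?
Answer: 4203948492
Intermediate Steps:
(-196425 + ((-69375 - 132878) + 136292))*(-184027 + 168005) = (-196425 + (-202253 + 136292))*(-16022) = (-196425 - 65961)*(-16022) = -262386*(-16022) = 4203948492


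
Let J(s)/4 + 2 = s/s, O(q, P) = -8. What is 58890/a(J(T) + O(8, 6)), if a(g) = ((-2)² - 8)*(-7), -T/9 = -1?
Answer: 29445/14 ≈ 2103.2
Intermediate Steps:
T = 9 (T = -9*(-1) = 9)
J(s) = -4 (J(s) = -8 + 4*(s/s) = -8 + 4*1 = -8 + 4 = -4)
a(g) = 28 (a(g) = (4 - 8)*(-7) = -4*(-7) = 28)
58890/a(J(T) + O(8, 6)) = 58890/28 = 58890*(1/28) = 29445/14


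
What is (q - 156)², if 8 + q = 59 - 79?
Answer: 33856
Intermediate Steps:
q = -28 (q = -8 + (59 - 79) = -8 - 20 = -28)
(q - 156)² = (-28 - 156)² = (-184)² = 33856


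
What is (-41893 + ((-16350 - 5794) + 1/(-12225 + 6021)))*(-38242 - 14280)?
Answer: 10433115802289/3102 ≈ 3.3634e+9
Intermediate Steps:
(-41893 + ((-16350 - 5794) + 1/(-12225 + 6021)))*(-38242 - 14280) = (-41893 + (-22144 + 1/(-6204)))*(-52522) = (-41893 + (-22144 - 1/6204))*(-52522) = (-41893 - 137381377/6204)*(-52522) = -397285549/6204*(-52522) = 10433115802289/3102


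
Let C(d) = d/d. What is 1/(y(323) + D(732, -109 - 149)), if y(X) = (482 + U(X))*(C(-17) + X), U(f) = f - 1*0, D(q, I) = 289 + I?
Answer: 1/260851 ≈ 3.8336e-6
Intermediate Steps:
C(d) = 1
U(f) = f (U(f) = f + 0 = f)
y(X) = (1 + X)*(482 + X) (y(X) = (482 + X)*(1 + X) = (1 + X)*(482 + X))
1/(y(323) + D(732, -109 - 149)) = 1/((482 + 323² + 483*323) + (289 + (-109 - 149))) = 1/((482 + 104329 + 156009) + (289 - 258)) = 1/(260820 + 31) = 1/260851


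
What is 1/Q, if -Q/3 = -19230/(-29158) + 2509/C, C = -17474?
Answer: -254753446/394301397 ≈ -0.64609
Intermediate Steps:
Q = -394301397/254753446 (Q = -3*(-19230/(-29158) + 2509/(-17474)) = -3*(-19230*(-1/29158) + 2509*(-1/17474)) = -3*(9615/14579 - 2509/17474) = -3*131433799/254753446 = -394301397/254753446 ≈ -1.5478)
1/Q = 1/(-394301397/254753446) = -254753446/394301397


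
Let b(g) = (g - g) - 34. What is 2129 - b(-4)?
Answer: 2163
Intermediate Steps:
b(g) = -34 (b(g) = 0 - 34 = -34)
2129 - b(-4) = 2129 - 1*(-34) = 2129 + 34 = 2163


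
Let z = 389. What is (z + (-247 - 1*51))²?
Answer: 8281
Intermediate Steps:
(z + (-247 - 1*51))² = (389 + (-247 - 1*51))² = (389 + (-247 - 51))² = (389 - 298)² = 91² = 8281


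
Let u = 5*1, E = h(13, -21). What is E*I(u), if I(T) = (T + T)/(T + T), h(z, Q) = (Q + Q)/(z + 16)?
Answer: -42/29 ≈ -1.4483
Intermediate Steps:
h(z, Q) = 2*Q/(16 + z) (h(z, Q) = (2*Q)/(16 + z) = 2*Q/(16 + z))
E = -42/29 (E = 2*(-21)/(16 + 13) = 2*(-21)/29 = 2*(-21)*(1/29) = -42/29 ≈ -1.4483)
u = 5
I(T) = 1 (I(T) = (2*T)/((2*T)) = (2*T)*(1/(2*T)) = 1)
E*I(u) = -42/29*1 = -42/29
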